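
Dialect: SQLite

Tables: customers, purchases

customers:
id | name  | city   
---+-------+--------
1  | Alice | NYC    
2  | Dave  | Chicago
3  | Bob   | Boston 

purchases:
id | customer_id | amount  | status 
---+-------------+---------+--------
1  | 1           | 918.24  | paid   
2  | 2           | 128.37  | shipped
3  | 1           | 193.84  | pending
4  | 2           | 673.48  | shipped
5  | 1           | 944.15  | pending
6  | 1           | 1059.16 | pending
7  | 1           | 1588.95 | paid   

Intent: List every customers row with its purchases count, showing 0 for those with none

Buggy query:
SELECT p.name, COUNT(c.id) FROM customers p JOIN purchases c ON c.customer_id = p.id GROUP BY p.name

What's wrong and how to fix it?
Bug: INNER JOIN drops customers rows that have no matching purchases rows

Fix: Use LEFT JOIN so parents without children still appear (COUNT(c.id) gives 0)

Corrected query:
SELECT p.name, COUNT(c.id) FROM customers p LEFT JOIN purchases c ON c.customer_id = p.id GROUP BY p.name

Result:
name  | COUNT(c.id)
------+------------
Alice | 5          
Bob   | 0          
Dave  | 2          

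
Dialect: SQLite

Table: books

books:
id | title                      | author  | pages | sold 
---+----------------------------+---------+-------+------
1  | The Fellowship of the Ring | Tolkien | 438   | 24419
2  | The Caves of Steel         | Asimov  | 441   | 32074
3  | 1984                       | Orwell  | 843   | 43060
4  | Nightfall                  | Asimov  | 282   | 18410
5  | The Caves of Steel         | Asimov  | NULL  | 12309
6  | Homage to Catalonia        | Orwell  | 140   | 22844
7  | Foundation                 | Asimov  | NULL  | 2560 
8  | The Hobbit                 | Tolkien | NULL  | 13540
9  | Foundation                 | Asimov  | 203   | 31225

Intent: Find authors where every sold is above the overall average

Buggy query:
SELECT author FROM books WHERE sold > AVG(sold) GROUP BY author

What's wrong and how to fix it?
Bug: WHERE evaluates per row before aggregation, so AVG() is unavailable

Fix: Compute the overall average in a scalar subquery and compare each group's MIN against it in HAVING

Corrected query:
SELECT author FROM books GROUP BY author HAVING MIN(sold) > (SELECT AVG(sold) FROM books)

Result:
author
------
Orwell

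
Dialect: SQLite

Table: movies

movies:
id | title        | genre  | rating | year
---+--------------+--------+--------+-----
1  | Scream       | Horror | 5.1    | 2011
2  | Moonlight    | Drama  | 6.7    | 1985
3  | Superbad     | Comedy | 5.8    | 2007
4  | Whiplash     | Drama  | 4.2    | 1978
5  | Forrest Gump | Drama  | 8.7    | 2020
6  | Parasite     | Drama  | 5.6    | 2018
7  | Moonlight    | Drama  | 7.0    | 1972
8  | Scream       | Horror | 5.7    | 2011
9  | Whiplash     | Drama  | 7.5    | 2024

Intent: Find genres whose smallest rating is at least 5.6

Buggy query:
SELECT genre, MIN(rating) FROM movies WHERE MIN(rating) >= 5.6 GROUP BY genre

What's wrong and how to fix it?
Bug: Aggregates like MIN are computed per group after WHERE runs

Fix: Replace WHERE with HAVING after the GROUP BY

Corrected query:
SELECT genre, MIN(rating) FROM movies GROUP BY genre HAVING MIN(rating) >= 5.6

Result:
genre  | MIN(rating)
-------+------------
Comedy | 5.8        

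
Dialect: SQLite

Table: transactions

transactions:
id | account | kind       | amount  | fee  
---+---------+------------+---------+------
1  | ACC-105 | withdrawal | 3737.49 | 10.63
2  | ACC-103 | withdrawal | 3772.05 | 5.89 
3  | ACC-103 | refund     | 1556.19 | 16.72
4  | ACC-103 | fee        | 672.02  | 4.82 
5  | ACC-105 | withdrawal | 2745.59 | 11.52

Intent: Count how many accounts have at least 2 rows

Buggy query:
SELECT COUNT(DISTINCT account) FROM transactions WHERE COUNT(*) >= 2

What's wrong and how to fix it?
Bug: COUNT(*) cannot appear in WHERE; the per-group count doesn't exist yet

Fix: Group first with HAVING COUNT(*) >= 2, then COUNT the resulting groups

Corrected query:
SELECT COUNT(*) FROM (SELECT account FROM transactions GROUP BY account HAVING COUNT(*) >= 2)

Result:
COUNT(*)
--------
2       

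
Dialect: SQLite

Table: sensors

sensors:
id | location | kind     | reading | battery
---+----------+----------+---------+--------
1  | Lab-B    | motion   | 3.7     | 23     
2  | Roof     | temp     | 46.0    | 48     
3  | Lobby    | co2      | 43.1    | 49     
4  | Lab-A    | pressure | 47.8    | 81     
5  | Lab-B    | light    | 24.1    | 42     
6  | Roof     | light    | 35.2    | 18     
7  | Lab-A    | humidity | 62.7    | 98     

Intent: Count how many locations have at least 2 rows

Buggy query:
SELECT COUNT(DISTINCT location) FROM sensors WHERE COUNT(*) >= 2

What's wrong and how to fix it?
Bug: WHERE filters individual rows, not groups, so a group-level COUNT is invalid there

Fix: Group first with HAVING COUNT(*) >= 2, then COUNT the resulting groups

Corrected query:
SELECT COUNT(*) FROM (SELECT location FROM sensors GROUP BY location HAVING COUNT(*) >= 2)

Result:
COUNT(*)
--------
3       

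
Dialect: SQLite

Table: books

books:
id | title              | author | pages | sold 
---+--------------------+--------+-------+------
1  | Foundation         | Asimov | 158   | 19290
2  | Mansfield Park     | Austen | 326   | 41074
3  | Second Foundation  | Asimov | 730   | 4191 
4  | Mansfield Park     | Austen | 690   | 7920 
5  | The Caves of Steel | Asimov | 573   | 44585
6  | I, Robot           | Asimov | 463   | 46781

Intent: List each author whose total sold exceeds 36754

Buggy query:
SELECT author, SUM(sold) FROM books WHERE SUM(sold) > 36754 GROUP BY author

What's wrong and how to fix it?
Bug: SUM(sold) is an aggregate, but WHERE filters rows before aggregation

Fix: Use HAVING (which filters groups after aggregation) instead of WHERE

Corrected query:
SELECT author, SUM(sold) FROM books GROUP BY author HAVING SUM(sold) > 36754

Result:
author | SUM(sold)
-------+----------
Asimov | 114847   
Austen | 48994    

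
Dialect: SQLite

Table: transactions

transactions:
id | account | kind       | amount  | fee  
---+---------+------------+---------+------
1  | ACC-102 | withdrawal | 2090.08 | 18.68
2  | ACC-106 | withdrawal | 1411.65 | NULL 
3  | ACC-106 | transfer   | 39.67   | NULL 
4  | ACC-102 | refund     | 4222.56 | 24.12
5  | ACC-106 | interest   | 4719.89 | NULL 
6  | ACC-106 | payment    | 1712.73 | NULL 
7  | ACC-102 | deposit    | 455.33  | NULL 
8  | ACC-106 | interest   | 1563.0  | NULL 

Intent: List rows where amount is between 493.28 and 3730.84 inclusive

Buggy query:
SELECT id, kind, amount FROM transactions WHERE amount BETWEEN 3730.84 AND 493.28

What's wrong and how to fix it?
Bug: The bounds are reversed; BETWEEN a AND b requires a <= b to match anything

Fix: Write BETWEEN 493.28 AND 3730.84

Corrected query:
SELECT id, kind, amount FROM transactions WHERE amount BETWEEN 493.28 AND 3730.84

Result:
id | kind       | amount 
---+------------+--------
1  | withdrawal | 2090.08
2  | withdrawal | 1411.65
6  | payment    | 1712.73
8  | interest   | 1563   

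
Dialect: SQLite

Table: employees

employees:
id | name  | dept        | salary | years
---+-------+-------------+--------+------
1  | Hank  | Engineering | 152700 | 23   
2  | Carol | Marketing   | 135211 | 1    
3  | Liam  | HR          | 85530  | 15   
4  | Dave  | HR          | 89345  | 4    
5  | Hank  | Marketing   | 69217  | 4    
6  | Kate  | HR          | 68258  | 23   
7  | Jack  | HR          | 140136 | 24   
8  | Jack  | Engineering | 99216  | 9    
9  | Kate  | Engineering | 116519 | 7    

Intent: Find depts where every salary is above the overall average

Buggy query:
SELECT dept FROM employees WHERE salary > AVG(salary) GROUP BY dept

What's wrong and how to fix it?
Bug: WHERE evaluates per row before aggregation, so AVG() is unavailable

Fix: Use a subquery for AVG and a HAVING MIN(...) filter so the condition holds for every row in the group

Corrected query:
SELECT dept FROM employees GROUP BY dept HAVING MIN(salary) > (SELECT AVG(salary) FROM employees)

Result:
(no rows)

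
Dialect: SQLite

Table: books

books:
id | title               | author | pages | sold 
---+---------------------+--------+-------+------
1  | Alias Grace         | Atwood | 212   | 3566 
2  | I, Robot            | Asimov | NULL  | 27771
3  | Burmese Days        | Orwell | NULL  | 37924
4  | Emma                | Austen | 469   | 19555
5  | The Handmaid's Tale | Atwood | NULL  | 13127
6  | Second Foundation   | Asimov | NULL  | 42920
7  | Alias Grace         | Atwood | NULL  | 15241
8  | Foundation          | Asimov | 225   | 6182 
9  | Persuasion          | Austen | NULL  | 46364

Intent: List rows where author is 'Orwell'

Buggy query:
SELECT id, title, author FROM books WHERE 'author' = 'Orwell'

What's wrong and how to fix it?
Bug: 'author' in single quotes is a string literal, not the column; the comparison is literal-vs-literal and never true

Fix: Reference the column as author without single quotes

Corrected query:
SELECT id, title, author FROM books WHERE author = 'Orwell'

Result:
id | title        | author
---+--------------+-------
3  | Burmese Days | Orwell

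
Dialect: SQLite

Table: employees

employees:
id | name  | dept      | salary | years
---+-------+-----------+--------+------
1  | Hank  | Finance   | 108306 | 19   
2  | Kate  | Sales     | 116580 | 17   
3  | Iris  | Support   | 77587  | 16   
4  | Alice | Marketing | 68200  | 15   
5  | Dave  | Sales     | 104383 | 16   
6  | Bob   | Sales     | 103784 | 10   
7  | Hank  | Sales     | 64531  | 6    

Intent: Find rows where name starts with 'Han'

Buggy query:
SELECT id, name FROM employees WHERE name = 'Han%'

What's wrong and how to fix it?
Bug: '=' compares the literal string including the % character; pattern matching needs LIKE

Fix: Use LIKE for wildcard pattern matching

Corrected query:
SELECT id, name FROM employees WHERE name LIKE 'Han%'

Result:
id | name
---+-----
1  | Hank
7  | Hank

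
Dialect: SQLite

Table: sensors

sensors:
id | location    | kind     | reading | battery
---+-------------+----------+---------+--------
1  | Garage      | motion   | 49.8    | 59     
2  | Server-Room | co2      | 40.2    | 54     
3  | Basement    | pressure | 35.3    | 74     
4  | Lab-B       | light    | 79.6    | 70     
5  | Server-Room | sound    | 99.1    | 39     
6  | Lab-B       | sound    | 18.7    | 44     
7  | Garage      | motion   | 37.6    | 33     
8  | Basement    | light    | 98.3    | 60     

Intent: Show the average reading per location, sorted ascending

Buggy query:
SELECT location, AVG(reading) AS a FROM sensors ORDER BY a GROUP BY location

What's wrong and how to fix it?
Bug: GROUP BY must precede ORDER BY

Fix: Reorder: SELECT … FROM … GROUP BY … ORDER BY …

Corrected query:
SELECT location, AVG(reading) AS a FROM sensors GROUP BY location ORDER BY a

Result:
location    | a    
------------+------
Garage      | 43.7 
Lab-B       | 49.15
Basement    | 66.8 
Server-Room | 69.65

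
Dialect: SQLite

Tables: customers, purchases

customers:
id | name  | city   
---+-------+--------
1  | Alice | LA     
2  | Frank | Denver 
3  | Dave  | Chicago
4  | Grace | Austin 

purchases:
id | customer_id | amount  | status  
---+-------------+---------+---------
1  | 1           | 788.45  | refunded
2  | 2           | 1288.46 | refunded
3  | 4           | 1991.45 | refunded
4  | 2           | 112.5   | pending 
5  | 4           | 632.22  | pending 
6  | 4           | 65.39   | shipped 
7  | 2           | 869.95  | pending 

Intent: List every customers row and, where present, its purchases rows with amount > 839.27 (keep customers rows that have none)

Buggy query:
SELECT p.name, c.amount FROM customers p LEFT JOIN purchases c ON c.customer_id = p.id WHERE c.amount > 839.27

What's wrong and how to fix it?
Bug: Filtering c.amount in WHERE discards the NULL rows produced by LEFT JOIN, turning it into an inner join

Fix: Put 'c.amount > 839.27' in the JOIN's ON clause instead of WHERE

Corrected query:
SELECT p.name, c.amount FROM customers p LEFT JOIN purchases c ON c.customer_id = p.id AND c.amount > 839.27

Result:
name  | amount 
------+--------
Alice | NULL   
Frank | 869.95 
Frank | 1288.46
Dave  | NULL   
Grace | 1991.45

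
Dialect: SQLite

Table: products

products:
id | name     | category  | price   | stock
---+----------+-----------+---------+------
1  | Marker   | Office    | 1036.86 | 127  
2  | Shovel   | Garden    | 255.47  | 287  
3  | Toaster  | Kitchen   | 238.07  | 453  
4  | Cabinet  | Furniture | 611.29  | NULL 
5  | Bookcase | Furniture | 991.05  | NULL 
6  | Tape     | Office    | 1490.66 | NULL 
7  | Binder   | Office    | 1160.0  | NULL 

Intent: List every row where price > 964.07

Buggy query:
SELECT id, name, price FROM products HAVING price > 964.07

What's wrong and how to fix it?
Bug: HAVING filters the output of aggregation, but this query has no GROUP BY and no aggregate functions, so SQLite rejects it (HAVING clause on a non-aggregate query); the condition here is per row

Fix: Use WHERE for row-level filtering

Corrected query:
SELECT id, name, price FROM products WHERE price > 964.07

Result:
id | name     | price  
---+----------+--------
1  | Marker   | 1036.86
5  | Bookcase | 991.05 
6  | Tape     | 1490.66
7  | Binder   | 1160   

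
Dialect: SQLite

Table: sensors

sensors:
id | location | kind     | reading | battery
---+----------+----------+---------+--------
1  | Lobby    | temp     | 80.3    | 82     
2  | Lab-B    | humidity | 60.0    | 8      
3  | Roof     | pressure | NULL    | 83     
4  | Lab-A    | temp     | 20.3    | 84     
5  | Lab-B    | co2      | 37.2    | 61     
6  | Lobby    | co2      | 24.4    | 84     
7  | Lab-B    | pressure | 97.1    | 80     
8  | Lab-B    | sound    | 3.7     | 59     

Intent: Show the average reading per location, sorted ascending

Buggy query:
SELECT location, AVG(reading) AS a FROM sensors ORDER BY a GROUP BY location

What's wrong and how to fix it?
Bug: GROUP BY must precede ORDER BY

Fix: Move ORDER BY to the end, after GROUP BY

Corrected query:
SELECT location, AVG(reading) AS a FROM sensors GROUP BY location ORDER BY a

Result:
location | a    
---------+------
Roof     | NULL 
Lab-A    | 20.3 
Lab-B    | 49.5 
Lobby    | 52.35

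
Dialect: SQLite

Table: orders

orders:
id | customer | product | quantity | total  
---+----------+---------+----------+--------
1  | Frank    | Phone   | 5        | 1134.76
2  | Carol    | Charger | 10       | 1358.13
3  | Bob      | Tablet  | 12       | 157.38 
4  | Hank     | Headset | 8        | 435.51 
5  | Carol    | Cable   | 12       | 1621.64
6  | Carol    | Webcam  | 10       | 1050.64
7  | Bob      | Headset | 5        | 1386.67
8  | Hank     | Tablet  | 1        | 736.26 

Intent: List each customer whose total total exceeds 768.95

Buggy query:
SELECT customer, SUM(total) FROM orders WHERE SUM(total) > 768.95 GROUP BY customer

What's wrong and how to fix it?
Bug: WHERE runs before GROUP BY, so aggregates aren't available there

Fix: Use HAVING (which filters groups after aggregation) instead of WHERE

Corrected query:
SELECT customer, SUM(total) FROM orders GROUP BY customer HAVING SUM(total) > 768.95

Result:
customer | SUM(total)
---------+-----------
Bob      | 1544.05   
Carol    | 4030.41   
Frank    | 1134.76   
Hank     | 1171.77   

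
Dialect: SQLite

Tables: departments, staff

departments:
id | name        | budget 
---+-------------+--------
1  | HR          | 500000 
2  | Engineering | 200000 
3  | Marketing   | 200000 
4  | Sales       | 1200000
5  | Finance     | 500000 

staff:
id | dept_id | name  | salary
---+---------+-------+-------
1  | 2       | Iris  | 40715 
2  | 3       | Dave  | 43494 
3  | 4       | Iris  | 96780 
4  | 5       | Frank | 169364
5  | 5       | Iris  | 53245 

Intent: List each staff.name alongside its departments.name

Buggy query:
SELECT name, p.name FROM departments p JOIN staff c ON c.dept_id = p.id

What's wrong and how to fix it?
Bug: Both tables have a 'name' column; the unqualified reference is ambiguous

Fix: Qualify the column with its table alias (c.name)

Corrected query:
SELECT c.name, p.name FROM departments p JOIN staff c ON c.dept_id = p.id

Result:
name  | name       
------+------------
Iris  | Engineering
Dave  | Marketing  
Iris  | Sales      
Frank | Finance    
Iris  | Finance    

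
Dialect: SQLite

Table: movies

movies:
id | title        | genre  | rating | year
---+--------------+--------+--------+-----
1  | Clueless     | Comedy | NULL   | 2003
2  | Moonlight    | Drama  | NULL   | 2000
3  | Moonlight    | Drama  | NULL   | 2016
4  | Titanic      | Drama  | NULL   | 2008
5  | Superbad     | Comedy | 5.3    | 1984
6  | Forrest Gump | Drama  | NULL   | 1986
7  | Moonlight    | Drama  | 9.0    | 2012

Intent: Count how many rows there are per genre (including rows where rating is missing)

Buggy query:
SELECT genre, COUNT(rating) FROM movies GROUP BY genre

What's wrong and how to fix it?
Bug: COUNT(rating) skips NULLs, so groups with missing rating are undercounted

Fix: Use COUNT(*) to count all rows regardless of NULL

Corrected query:
SELECT genre, COUNT(*) FROM movies GROUP BY genre

Result:
genre  | COUNT(*)
-------+---------
Comedy | 2       
Drama  | 5       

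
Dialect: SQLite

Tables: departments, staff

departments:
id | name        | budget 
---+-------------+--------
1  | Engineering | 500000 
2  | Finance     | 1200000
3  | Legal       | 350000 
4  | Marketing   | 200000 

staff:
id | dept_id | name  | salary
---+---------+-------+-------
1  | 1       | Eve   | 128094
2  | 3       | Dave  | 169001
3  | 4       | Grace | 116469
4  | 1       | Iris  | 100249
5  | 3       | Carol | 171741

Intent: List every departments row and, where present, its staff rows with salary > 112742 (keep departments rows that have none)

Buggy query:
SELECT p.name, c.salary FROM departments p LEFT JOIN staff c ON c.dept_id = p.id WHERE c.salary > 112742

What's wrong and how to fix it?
Bug: Filtering c.salary in WHERE discards the NULL rows produced by LEFT JOIN, turning it into an inner join

Fix: Put 'c.salary > 112742' in the JOIN's ON clause instead of WHERE

Corrected query:
SELECT p.name, c.salary FROM departments p LEFT JOIN staff c ON c.dept_id = p.id AND c.salary > 112742

Result:
name        | salary
------------+-------
Engineering | 128094
Finance     | NULL  
Legal       | 169001
Legal       | 171741
Marketing   | 116469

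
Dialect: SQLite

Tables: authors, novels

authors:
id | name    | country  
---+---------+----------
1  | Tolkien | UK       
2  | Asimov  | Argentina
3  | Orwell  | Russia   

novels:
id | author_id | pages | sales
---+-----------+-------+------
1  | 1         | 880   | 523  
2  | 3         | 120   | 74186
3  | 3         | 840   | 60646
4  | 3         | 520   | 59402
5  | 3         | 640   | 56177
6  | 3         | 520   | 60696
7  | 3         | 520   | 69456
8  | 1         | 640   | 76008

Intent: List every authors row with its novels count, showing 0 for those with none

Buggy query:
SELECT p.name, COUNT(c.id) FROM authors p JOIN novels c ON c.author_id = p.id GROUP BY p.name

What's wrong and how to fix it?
Bug: INNER JOIN drops authors rows that have no matching novels rows

Fix: Switch to LEFT JOIN to retain unmatched parent rows

Corrected query:
SELECT p.name, COUNT(c.id) FROM authors p LEFT JOIN novels c ON c.author_id = p.id GROUP BY p.name

Result:
name    | COUNT(c.id)
--------+------------
Asimov  | 0          
Orwell  | 6          
Tolkien | 2          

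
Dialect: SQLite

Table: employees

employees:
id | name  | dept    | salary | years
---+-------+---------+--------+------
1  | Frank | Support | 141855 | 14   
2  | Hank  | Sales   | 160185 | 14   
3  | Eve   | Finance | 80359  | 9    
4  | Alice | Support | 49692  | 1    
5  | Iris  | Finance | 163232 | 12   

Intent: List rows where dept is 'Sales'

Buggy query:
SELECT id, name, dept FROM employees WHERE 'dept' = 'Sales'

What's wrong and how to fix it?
Bug: 'dept' in single quotes is a string literal, not the column; the comparison is literal-vs-literal and never true

Fix: Remove the quotes around the column name (or use double quotes for an identifier)

Corrected query:
SELECT id, name, dept FROM employees WHERE dept = 'Sales'

Result:
id | name | dept 
---+------+------
2  | Hank | Sales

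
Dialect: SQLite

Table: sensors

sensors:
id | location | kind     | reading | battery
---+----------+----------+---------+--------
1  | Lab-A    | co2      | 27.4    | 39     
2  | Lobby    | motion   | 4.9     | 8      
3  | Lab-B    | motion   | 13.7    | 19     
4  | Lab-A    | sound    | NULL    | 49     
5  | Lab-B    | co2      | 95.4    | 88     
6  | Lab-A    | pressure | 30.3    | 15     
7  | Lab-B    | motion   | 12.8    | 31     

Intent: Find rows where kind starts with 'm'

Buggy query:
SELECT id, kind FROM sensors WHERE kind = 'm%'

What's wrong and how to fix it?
Bug: Wildcards only work with LIKE; '=' treats '%' as a literal character

Fix: Replace '=' with LIKE so 'm%' is treated as a pattern

Corrected query:
SELECT id, kind FROM sensors WHERE kind LIKE 'm%'

Result:
id | kind  
---+-------
2  | motion
3  | motion
7  | motion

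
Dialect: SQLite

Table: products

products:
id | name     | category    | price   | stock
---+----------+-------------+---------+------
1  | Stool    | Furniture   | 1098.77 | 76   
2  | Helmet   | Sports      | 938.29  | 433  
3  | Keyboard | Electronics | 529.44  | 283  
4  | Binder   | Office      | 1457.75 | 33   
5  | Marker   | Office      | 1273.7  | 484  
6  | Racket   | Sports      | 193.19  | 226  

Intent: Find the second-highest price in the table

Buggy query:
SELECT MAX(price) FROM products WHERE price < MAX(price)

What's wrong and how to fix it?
Bug: MAX(price) on the right of the comparison is an aggregate-in-WHERE error

Fix: Put the inner MAX in a scalar subquery

Corrected query:
SELECT MAX(price) FROM products WHERE price < (SELECT MAX(price) FROM products)

Result:
MAX(price)
----------
1273.7    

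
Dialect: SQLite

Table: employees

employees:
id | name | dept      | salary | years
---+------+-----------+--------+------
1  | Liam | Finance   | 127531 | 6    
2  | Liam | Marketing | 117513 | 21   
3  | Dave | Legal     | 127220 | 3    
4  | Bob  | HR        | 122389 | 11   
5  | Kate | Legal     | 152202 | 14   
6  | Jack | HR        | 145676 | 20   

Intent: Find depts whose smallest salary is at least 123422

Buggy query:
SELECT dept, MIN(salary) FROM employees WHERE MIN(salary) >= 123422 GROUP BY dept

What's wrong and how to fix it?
Bug: Aggregates like MIN are computed per group after WHERE runs

Fix: Use HAVING for the per-group MIN condition

Corrected query:
SELECT dept, MIN(salary) FROM employees GROUP BY dept HAVING MIN(salary) >= 123422

Result:
dept    | MIN(salary)
--------+------------
Finance | 127531     
Legal   | 127220     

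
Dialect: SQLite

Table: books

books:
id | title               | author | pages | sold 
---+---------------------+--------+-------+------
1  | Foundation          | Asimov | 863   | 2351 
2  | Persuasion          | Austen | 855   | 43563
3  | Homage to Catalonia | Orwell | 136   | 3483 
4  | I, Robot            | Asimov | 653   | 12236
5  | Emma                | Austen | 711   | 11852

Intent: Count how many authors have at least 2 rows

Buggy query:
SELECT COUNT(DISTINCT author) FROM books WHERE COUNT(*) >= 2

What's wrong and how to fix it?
Bug: COUNT(*) cannot appear in WHERE; the per-group count doesn't exist yet

Fix: Group first with HAVING COUNT(*) >= 2, then COUNT the resulting groups

Corrected query:
SELECT COUNT(*) FROM (SELECT author FROM books GROUP BY author HAVING COUNT(*) >= 2)

Result:
COUNT(*)
--------
2       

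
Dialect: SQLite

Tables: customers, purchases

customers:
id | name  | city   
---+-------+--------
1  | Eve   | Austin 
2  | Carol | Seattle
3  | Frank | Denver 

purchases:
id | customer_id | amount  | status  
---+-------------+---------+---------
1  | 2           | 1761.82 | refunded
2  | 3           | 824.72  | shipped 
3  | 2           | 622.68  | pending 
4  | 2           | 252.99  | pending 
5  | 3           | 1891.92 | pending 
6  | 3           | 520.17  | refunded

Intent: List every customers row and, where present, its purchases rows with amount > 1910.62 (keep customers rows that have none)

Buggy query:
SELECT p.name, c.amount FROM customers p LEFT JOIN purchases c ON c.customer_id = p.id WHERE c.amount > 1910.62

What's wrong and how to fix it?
Bug: Filtering c.amount in WHERE discards the NULL rows produced by LEFT JOIN, turning it into an inner join

Fix: Put 'c.amount > 1910.62' in the JOIN's ON clause instead of WHERE

Corrected query:
SELECT p.name, c.amount FROM customers p LEFT JOIN purchases c ON c.customer_id = p.id AND c.amount > 1910.62

Result:
name  | amount
------+-------
Eve   | NULL  
Carol | NULL  
Frank | NULL  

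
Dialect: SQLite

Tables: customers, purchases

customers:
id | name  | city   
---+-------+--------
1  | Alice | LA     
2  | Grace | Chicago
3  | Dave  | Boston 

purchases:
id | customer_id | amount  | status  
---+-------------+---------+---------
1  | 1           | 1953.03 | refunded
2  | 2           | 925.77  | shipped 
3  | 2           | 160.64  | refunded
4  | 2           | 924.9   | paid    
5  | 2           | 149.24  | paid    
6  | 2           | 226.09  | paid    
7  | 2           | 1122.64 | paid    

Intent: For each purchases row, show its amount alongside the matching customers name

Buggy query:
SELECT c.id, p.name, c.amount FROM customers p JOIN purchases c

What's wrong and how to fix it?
Bug: Missing join condition: each purchases row is matched to all customers rows instead of just its own

Fix: Add ON c.customer_id = p.id to the JOIN

Corrected query:
SELECT c.id, p.name, c.amount FROM customers p JOIN purchases c ON c.customer_id = p.id

Result:
id | name  | amount 
---+-------+--------
1  | Alice | 1953.03
2  | Grace | 925.77 
3  | Grace | 160.64 
4  | Grace | 924.9  
5  | Grace | 149.24 
6  | Grace | 226.09 
7  | Grace | 1122.64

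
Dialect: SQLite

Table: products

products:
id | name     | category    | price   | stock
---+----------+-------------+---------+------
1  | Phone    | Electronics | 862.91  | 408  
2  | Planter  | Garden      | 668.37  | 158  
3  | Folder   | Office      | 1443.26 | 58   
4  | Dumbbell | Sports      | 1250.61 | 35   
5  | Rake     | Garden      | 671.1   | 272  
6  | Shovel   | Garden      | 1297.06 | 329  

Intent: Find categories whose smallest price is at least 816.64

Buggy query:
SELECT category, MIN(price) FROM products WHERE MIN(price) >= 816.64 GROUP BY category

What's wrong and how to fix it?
Bug: MIN() in WHERE is a misuse of aggregate

Fix: Replace WHERE with HAVING after the GROUP BY

Corrected query:
SELECT category, MIN(price) FROM products GROUP BY category HAVING MIN(price) >= 816.64

Result:
category    | MIN(price)
------------+-----------
Electronics | 862.91    
Office      | 1443.26   
Sports      | 1250.61   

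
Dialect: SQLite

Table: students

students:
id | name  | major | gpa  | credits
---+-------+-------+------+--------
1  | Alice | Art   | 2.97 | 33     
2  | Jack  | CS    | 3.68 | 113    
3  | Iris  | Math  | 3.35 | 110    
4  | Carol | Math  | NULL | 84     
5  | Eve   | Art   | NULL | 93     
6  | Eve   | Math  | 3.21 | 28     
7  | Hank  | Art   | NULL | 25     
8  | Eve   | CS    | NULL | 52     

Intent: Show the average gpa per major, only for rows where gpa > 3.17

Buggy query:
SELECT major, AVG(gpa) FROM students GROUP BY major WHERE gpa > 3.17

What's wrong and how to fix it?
Bug: WHERE cannot follow GROUP BY

Fix: Move the WHERE clause before GROUP BY

Corrected query:
SELECT major, AVG(gpa) FROM students WHERE gpa > 3.17 GROUP BY major

Result:
major | AVG(gpa)
------+---------
CS    | 3.68    
Math  | 3.28    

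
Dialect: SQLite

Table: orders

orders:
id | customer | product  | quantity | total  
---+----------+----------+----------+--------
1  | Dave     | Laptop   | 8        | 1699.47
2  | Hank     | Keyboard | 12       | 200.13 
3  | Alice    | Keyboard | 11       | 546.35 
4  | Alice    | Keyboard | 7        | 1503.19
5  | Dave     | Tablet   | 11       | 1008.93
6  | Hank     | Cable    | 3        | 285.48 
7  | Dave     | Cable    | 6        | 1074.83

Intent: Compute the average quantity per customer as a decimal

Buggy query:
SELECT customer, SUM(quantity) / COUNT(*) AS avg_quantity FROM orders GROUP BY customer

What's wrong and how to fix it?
Bug: SUM(quantity) and COUNT(*) are both integers; the division truncates the fractional part

Fix: Multiply by 1.0 (or CAST to REAL) to force floating-point division

Corrected query:
SELECT customer, SUM(quantity) * 1.0 / COUNT(*) AS avg_quantity FROM orders GROUP BY customer

Result:
customer | avg_quantity
---------+-------------
Alice    | 9           
Dave     | 8.333333    
Hank     | 7.5         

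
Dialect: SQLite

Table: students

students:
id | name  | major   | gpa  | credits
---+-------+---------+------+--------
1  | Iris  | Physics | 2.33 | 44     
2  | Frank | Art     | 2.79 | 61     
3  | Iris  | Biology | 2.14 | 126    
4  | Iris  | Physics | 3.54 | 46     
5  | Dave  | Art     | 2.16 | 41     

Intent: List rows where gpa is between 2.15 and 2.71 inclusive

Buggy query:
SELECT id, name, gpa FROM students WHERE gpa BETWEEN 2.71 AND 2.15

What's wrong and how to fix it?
Bug: The bounds are reversed; BETWEEN a AND b requires a <= b to match anything

Fix: Write BETWEEN 2.15 AND 2.71

Corrected query:
SELECT id, name, gpa FROM students WHERE gpa BETWEEN 2.15 AND 2.71

Result:
id | name | gpa 
---+------+-----
1  | Iris | 2.33
5  | Dave | 2.16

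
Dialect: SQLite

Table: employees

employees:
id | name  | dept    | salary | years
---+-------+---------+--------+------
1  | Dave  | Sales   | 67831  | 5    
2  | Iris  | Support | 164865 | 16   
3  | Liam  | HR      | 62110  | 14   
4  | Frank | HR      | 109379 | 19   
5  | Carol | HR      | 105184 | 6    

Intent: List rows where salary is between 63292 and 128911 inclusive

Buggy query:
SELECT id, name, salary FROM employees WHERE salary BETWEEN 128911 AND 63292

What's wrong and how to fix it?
Bug: BETWEEN expects the lower bound first; with 128911 AND 63292 the range is empty

Fix: Swap the bounds so the smaller value comes first

Corrected query:
SELECT id, name, salary FROM employees WHERE salary BETWEEN 63292 AND 128911

Result:
id | name  | salary
---+-------+-------
1  | Dave  | 67831 
4  | Frank | 109379
5  | Carol | 105184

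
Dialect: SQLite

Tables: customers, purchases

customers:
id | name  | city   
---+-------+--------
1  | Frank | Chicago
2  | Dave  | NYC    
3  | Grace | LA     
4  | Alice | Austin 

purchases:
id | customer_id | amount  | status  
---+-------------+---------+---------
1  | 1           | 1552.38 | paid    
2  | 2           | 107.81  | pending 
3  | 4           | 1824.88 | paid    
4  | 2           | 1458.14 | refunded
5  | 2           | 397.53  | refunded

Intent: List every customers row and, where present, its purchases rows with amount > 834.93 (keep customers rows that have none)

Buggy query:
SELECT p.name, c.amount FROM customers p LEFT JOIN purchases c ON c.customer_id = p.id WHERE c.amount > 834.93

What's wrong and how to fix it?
Bug: Filtering c.amount in WHERE discards the NULL rows produced by LEFT JOIN, turning it into an inner join

Fix: Move the right-table condition into the ON clause so unmatched parents are kept

Corrected query:
SELECT p.name, c.amount FROM customers p LEFT JOIN purchases c ON c.customer_id = p.id AND c.amount > 834.93

Result:
name  | amount 
------+--------
Frank | 1552.38
Dave  | 1458.14
Grace | NULL   
Alice | 1824.88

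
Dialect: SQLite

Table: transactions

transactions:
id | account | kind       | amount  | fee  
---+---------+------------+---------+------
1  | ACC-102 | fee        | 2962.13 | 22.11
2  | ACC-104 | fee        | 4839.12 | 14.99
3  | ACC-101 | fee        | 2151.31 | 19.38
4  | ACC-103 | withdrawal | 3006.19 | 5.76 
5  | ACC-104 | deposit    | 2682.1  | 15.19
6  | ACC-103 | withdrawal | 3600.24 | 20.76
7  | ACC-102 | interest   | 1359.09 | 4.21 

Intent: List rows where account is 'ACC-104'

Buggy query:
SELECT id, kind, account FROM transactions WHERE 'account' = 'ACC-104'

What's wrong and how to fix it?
Bug: Single quotes denote string literals in SQL; the column name is being compared as a constant string

Fix: Reference the column as account without single quotes

Corrected query:
SELECT id, kind, account FROM transactions WHERE account = 'ACC-104'

Result:
id | kind    | account
---+---------+--------
2  | fee     | ACC-104
5  | deposit | ACC-104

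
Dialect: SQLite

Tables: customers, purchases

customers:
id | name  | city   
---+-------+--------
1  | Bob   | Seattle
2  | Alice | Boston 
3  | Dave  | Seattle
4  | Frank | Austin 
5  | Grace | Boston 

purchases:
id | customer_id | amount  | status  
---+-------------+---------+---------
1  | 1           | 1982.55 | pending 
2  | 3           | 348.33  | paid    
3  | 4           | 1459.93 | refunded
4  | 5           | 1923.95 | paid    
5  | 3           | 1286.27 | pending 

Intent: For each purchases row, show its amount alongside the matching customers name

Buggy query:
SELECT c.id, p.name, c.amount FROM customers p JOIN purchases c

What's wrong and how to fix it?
Bug: Missing join condition: each purchases row is matched to all customers rows instead of just its own

Fix: Specify the join condition linking the foreign key to the parent id

Corrected query:
SELECT c.id, p.name, c.amount FROM customers p JOIN purchases c ON c.customer_id = p.id

Result:
id | name  | amount 
---+-------+--------
1  | Bob   | 1982.55
2  | Dave  | 348.33 
3  | Frank | 1459.93
4  | Grace | 1923.95
5  | Dave  | 1286.27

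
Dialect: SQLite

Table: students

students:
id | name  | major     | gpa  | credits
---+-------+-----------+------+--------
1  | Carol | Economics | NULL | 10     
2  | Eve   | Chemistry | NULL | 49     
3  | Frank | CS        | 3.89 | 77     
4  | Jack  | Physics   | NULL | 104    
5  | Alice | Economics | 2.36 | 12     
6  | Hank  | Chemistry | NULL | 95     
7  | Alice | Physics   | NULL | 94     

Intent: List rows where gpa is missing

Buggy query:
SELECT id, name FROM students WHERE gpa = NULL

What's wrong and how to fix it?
Bug: Comparing to NULL with '=' never matches; NULL = NULL is unknown, not true

Fix: Use IS NULL to test for NULL

Corrected query:
SELECT id, name FROM students WHERE gpa IS NULL

Result:
id | name 
---+------
1  | Carol
2  | Eve  
4  | Jack 
6  | Hank 
7  | Alice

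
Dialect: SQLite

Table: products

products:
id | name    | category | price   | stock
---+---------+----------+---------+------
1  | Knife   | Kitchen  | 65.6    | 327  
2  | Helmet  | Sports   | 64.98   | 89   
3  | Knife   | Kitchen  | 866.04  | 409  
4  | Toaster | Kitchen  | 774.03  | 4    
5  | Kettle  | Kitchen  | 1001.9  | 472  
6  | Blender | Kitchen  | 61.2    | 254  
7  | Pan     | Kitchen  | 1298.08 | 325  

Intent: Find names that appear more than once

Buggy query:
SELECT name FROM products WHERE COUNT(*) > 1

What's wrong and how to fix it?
Bug: WHERE can't reference COUNT(*); aggregates are computed after WHERE

Fix: Group first, then use HAVING for the count condition

Corrected query:
SELECT name FROM products GROUP BY name HAVING COUNT(*) > 1

Result:
name 
-----
Knife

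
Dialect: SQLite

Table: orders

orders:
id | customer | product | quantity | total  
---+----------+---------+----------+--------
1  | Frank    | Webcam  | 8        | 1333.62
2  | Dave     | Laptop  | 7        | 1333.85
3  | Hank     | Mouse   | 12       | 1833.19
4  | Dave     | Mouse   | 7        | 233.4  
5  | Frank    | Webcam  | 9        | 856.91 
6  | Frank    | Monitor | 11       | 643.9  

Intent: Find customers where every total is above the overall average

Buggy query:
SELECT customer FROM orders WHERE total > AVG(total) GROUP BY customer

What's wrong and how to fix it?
Bug: AVG() is an aggregate; it can't sit directly in WHERE

Fix: Use a subquery for AVG and a HAVING MIN(...) filter so the condition holds for every row in the group

Corrected query:
SELECT customer FROM orders GROUP BY customer HAVING MIN(total) > (SELECT AVG(total) FROM orders)

Result:
customer
--------
Hank    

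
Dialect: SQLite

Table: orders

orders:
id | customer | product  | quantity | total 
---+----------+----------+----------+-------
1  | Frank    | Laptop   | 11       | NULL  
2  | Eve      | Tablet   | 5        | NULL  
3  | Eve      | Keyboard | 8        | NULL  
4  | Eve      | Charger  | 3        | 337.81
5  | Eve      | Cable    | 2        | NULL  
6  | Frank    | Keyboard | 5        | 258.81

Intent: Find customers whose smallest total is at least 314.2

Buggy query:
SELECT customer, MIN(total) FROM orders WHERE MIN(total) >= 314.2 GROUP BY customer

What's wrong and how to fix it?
Bug: MIN() in WHERE is a misuse of aggregate

Fix: Use HAVING for the per-group MIN condition

Corrected query:
SELECT customer, MIN(total) FROM orders GROUP BY customer HAVING MIN(total) >= 314.2

Result:
customer | MIN(total)
---------+-----------
Eve      | 337.81    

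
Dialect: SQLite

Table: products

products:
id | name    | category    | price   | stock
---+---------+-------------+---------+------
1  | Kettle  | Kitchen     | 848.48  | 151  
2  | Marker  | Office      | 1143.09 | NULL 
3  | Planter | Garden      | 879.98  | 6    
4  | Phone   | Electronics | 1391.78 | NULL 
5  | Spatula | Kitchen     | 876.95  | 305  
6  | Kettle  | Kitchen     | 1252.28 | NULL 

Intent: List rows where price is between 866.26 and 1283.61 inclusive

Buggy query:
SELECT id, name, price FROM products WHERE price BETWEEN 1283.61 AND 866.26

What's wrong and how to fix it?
Bug: The bounds are reversed; BETWEEN a AND b requires a <= b to match anything

Fix: Swap the bounds so the smaller value comes first

Corrected query:
SELECT id, name, price FROM products WHERE price BETWEEN 866.26 AND 1283.61

Result:
id | name    | price  
---+---------+--------
2  | Marker  | 1143.09
3  | Planter | 879.98 
5  | Spatula | 876.95 
6  | Kettle  | 1252.28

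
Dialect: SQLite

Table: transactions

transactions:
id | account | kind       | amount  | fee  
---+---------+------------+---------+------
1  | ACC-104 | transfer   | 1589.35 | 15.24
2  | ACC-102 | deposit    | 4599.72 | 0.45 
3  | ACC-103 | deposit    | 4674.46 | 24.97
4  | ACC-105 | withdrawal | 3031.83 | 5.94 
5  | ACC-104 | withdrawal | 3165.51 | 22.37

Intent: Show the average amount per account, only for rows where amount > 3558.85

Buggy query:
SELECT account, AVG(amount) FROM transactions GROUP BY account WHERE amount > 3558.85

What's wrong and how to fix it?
Bug: WHERE cannot follow GROUP BY

Fix: Place WHERE between FROM and GROUP BY

Corrected query:
SELECT account, AVG(amount) FROM transactions WHERE amount > 3558.85 GROUP BY account

Result:
account | AVG(amount)
--------+------------
ACC-102 | 4599.72    
ACC-103 | 4674.46    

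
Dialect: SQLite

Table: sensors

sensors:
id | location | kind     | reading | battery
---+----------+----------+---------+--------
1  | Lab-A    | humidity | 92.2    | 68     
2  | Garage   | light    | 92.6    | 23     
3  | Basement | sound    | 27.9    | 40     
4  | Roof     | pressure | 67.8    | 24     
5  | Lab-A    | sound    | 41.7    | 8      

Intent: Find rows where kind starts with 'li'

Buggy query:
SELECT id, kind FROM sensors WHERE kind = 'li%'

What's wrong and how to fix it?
Bug: '=' compares the literal string including the % character; pattern matching needs LIKE

Fix: Use LIKE for wildcard pattern matching

Corrected query:
SELECT id, kind FROM sensors WHERE kind LIKE 'li%'

Result:
id | kind 
---+------
2  | light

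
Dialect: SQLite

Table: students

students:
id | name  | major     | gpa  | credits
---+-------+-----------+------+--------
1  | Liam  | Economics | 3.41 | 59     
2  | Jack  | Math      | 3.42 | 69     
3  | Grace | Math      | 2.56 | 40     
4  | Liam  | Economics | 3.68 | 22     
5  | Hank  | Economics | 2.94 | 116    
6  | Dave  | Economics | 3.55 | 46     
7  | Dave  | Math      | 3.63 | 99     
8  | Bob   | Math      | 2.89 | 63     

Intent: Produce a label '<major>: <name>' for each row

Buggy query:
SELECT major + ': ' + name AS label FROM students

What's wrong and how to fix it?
Bug: '+' is numeric addition; on text columns SQLite converts them to 0 instead of concatenating

Fix: Use the || operator for string concatenation

Corrected query:
SELECT major || ': ' || name AS label FROM students

Result:
label          
---------------
Economics: Liam
Math: Jack     
Math: Grace    
Economics: Liam
Economics: Hank
Economics: Dave
Math: Dave     
Math: Bob      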